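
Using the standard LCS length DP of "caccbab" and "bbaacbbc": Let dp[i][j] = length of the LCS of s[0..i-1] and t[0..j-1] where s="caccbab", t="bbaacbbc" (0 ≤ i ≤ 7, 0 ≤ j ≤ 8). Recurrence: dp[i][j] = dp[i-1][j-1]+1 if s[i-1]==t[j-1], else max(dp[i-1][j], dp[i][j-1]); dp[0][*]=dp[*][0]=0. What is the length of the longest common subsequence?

   ''  b  b  a  a  c  b  b  c
''  0  0  0  0  0  0  0  0  0
 c  0  0  0  0  0  1  1  1  1
 a  0  0  0  1  1  1  1  1  1
 c  0  0  0  1  1  2  2  2  2
 c  0  0  0  1  1  2  2  2  3
 b  0  1  1  1  1  2  3  3  3
 a  0  1  1  2  2  2  3  3  3
 b  0  1  2  2  2  2  3  4  4

4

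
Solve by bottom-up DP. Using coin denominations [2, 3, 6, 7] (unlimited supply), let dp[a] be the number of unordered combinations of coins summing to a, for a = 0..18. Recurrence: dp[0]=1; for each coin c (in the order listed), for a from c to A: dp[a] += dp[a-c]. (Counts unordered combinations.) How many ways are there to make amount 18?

14

after  coin     0     1     2     3     4     5     6     7     8     9    10    11    12    13    14    15    16    17    18
          2     1     0     1     0     1     0     1     0     1     0     1     0     1     0     1     0     1     0     1
          3     1     0     1     1     1     1     2     1     2     2     2     2     3     2     3     3     3     3     4
          6     1     0     1     1     1     1     3     1     3     3     3     3     6     3     6     6     6     6    10
          7     1     0     1     1     1     1     3     2     3     4     4     4     7     6     8     9    10    10    14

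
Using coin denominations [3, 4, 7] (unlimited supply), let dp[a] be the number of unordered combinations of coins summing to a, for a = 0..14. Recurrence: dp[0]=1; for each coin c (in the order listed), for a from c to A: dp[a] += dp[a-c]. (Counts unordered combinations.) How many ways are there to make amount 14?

after  coin     0     1     2     3     4     5     6     7     8     9    10    11    12    13    14
          3     1     0     0     1     0     0     1     0     0     1     0     0     1     0     0
          4     1     0     0     1     1     0     1     1     1     1     1     1     2     1     1
          7     1     0     0     1     1     0     1     2     1     1     2     2     2     2     3

3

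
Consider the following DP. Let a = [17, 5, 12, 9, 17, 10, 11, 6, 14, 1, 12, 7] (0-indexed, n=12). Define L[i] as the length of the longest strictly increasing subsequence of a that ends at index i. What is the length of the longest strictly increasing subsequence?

5

   i    0    1    2    3    4    5    6    7    8    9   10   11
a[i]   17    5   12    9   17   10   11    6   14    1   12    7
L[i]    1    1    2    2    3    3    4    2    5    1    5    3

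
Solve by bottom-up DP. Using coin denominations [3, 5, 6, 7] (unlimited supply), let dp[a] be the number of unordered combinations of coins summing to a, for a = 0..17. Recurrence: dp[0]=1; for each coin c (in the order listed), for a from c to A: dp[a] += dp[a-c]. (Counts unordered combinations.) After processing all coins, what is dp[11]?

2

after  coin     0     1     2     3     4     5     6     7     8     9    10    11    12    13    14    15    16    17
          3     1     0     0     1     0     0     1     0     0     1     0     0     1     0     0     1     0     0
          5     1     0     0     1     0     1     1     0     1     1     1     1     1     1     1     2     1     1
          6     1     0     0     1     0     1     2     0     1     2     1     2     3     1     2     4     2     3
          7     1     0     0     1     0     1     2     1     1     2     2     2     4     3     3     5     4     5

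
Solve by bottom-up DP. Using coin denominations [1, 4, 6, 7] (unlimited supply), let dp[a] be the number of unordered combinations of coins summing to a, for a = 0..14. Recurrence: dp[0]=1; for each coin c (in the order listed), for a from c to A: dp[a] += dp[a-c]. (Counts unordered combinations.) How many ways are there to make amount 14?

after  coin     0     1     2     3     4     5     6     7     8     9    10    11    12    13    14
          1     1     1     1     1     1     1     1     1     1     1     1     1     1     1     1
          4     1     1     1     1     2     2     2     2     3     3     3     3     4     4     4
          6     1     1     1     1     2     2     3     3     4     4     5     5     7     7     8
          7     1     1     1     1     2     2     3     4     5     5     6     7     9    10    12

12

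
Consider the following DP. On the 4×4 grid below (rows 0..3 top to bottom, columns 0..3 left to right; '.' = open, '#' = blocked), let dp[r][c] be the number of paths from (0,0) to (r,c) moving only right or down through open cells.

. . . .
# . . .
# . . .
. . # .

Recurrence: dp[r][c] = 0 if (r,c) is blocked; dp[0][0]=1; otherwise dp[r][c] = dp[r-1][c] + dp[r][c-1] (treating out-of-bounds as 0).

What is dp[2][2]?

3

r\c   0   1   2   3
  0   1   1   1   1
  1   0   1   2   3
  2   0   1   3   6
  3   0   1   0   6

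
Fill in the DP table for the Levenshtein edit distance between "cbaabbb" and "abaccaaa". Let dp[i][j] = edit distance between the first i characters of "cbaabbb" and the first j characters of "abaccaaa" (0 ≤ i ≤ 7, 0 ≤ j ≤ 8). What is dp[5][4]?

   ''  a  b  a  c  c  a  a  a
''  0  1  2  3  4  5  6  7  8
 c  1  1  2  3  3  4  5  6  7
 b  2  2  1  2  3  4  5  6  7
 a  3  2  2  1  2  3  4  5  6
 a  4  3  3  2  2  3  3  4  5
 b  5  4  3  3  3  3  4  4  5
 b  6  5  4  4  4  4  4  5  5
 b  7  6  5  5  5  5  5  5  6

3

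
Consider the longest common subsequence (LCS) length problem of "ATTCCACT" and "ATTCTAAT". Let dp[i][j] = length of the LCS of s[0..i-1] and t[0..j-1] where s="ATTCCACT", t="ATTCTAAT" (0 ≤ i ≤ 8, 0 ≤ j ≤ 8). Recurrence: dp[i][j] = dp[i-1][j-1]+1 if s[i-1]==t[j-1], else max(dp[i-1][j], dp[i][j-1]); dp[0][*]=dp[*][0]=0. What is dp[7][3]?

   ''  A  T  T  C  T  A  A  T
''  0  0  0  0  0  0  0  0  0
 A  0  1  1  1  1  1  1  1  1
 T  0  1  2  2  2  2  2  2  2
 T  0  1  2  3  3  3  3  3  3
 C  0  1  2  3  4  4  4  4  4
 C  0  1  2  3  4  4  4  4  4
 A  0  1  2  3  4  4  5  5  5
 C  0  1  2  3  4  4  5  5  5
 T  0  1  2  3  4  5  5  5  6

3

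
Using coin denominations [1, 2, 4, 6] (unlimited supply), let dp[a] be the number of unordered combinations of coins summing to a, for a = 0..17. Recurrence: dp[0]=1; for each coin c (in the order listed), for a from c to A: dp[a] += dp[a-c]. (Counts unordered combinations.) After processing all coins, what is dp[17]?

41

after  coin     0     1     2     3     4     5     6     7     8     9    10    11    12    13    14    15    16    17
          1     1     1     1     1     1     1     1     1     1     1     1     1     1     1     1     1     1     1
          2     1     1     2     2     3     3     4     4     5     5     6     6     7     7     8     8     9     9
          4     1     1     2     2     4     4     6     6     9     9    12    12    16    16    20    20    25    25
          6     1     1     2     2     4     4     7     7    11    11    16    16    23    23    31    31    41    41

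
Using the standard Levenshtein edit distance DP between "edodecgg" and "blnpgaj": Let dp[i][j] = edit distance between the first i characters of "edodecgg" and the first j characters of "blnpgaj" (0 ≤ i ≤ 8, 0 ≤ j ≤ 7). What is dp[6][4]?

6

   ''  b  l  n  p  g  a  j
''  0  1  2  3  4  5  6  7
 e  1  1  2  3  4  5  6  7
 d  2  2  2  3  4  5  6  7
 o  3  3  3  3  4  5  6  7
 d  4  4  4  4  4  5  6  7
 e  5  5  5  5  5  5  6  7
 c  6  6  6  6  6  6  6  7
 g  7  7  7  7  7  6  7  7
 g  8  8  8  8  8  7  7  8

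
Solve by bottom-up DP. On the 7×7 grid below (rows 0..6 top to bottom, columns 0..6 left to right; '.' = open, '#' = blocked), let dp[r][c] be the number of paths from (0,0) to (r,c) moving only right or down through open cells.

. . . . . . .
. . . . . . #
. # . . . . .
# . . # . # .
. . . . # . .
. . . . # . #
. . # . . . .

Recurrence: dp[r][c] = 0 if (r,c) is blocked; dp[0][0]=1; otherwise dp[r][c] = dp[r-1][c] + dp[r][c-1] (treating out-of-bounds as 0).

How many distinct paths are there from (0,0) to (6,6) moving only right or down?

6

r\c   0   1   2   3   4   5   6
  0   1   1   1   1   1   1   1
  1   1   2   3   4   5   6   0
  2   1   0   3   7  12  18  18
  3   0   0   3   0  12   0  18
  4   0   0   3   3   0   0  18
  5   0   0   3   6   0   0   0
  6   0   0   0   6   6   6   6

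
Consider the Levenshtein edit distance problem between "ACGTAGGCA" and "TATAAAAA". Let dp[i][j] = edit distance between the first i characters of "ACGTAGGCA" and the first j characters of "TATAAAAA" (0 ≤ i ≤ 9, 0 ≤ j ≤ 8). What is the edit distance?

   ''  T  A  T  A  A  A  A  A
''  0  1  2  3  4  5  6  7  8
 A  1  1  1  2  3  4  5  6  7
 C  2  2  2  2  3  4  5  6  7
 G  3  3  3  3  3  4  5  6  7
 T  4  3  4  3  4  4  5  6  7
 A  5  4  3  4  3  4  4  5  6
 G  6  5  4  4  4  4  5  5  6
 G  7  6  5  5  5  5  5  6  6
 C  8  7  6  6  6  6  6  6  7
 A  9  8  7  7  6  6  6  6  6

6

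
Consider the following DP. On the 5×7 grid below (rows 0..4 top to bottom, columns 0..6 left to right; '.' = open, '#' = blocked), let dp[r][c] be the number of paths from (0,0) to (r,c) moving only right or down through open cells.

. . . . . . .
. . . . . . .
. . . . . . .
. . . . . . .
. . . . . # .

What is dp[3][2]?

r\c   0   1   2   3   4   5   6
  0   1   1   1   1   1   1   1
  1   1   2   3   4   5   6   7
  2   1   3   6  10  15  21  28
  3   1   4  10  20  35  56  84
  4   1   5  15  35  70   0  84

10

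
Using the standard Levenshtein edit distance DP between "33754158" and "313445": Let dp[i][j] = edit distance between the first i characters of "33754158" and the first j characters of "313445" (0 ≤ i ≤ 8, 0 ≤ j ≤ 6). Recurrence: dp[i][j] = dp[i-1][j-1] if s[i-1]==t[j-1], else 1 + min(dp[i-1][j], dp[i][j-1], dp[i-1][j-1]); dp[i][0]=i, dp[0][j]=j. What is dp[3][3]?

   ''  3  1  3  4  4  5
''  0  1  2  3  4  5  6
 3  1  0  1  2  3  4  5
 3  2  1  1  1  2  3  4
 7  3  2  2  2  2  3  4
 5  4  3  3  3  3  3  3
 4  5  4  4  4  3  3  4
 1  6  5  4  5  4  4  4
 5  7  6  5  5  5  5  4
 8  8  7  6  6  6  6  5

2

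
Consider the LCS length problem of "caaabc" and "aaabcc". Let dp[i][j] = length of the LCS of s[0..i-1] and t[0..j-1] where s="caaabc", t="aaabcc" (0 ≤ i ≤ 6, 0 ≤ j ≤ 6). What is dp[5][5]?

   ''  a  a  a  b  c  c
''  0  0  0  0  0  0  0
 c  0  0  0  0  0  1  1
 a  0  1  1  1  1  1  1
 a  0  1  2  2  2  2  2
 a  0  1  2  3  3  3  3
 b  0  1  2  3  4  4  4
 c  0  1  2  3  4  5  5

4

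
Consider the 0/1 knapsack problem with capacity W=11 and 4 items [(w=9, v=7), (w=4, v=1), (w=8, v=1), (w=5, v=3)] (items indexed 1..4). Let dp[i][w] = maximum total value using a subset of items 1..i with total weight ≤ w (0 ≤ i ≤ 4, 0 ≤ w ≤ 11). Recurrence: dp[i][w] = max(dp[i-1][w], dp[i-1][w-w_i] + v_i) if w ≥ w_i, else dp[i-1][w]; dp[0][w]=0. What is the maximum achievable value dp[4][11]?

i\w   0   1   2   3   4   5   6   7   8   9  10  11
  0   0   0   0   0   0   0   0   0   0   0   0   0
  1   0   0   0   0   0   0   0   0   0   7   7   7
  2   0   0   0   0   1   1   1   1   1   7   7   7
  3   0   0   0   0   1   1   1   1   1   7   7   7
  4   0   0   0   0   1   3   3   3   3   7   7   7

7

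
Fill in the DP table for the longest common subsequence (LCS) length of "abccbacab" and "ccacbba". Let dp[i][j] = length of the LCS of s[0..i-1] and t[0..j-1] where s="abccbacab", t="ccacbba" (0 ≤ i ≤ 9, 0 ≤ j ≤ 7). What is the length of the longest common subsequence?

5

   ''  c  c  a  c  b  b  a
''  0  0  0  0  0  0  0  0
 a  0  0  0  1  1  1  1  1
 b  0  0  0  1  1  2  2  2
 c  0  1  1  1  2  2  2  2
 c  0  1  2  2  2  2  2  2
 b  0  1  2  2  2  3  3  3
 a  0  1  2  3  3  3  3  4
 c  0  1  2  3  4  4  4  4
 a  0  1  2  3  4  4  4  5
 b  0  1  2  3  4  5  5  5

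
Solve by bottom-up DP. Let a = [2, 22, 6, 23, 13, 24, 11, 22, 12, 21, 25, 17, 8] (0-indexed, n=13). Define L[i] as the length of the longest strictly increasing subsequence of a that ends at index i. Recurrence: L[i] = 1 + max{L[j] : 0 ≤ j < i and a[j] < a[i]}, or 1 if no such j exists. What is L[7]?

4

   i    0    1    2    3    4    5    6    7    8    9   10   11   12
a[i]    2   22    6   23   13   24   11   22   12   21   25   17    8
L[i]    1    2    2    3    3    4    3    4    4    5    6    5    3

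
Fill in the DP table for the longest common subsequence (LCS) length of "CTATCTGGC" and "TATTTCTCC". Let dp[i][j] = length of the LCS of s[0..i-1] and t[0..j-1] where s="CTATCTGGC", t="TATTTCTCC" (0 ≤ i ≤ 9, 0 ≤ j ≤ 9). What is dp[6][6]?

   ''  T  A  T  T  T  C  T  C  C
''  0  0  0  0  0  0  0  0  0  0
 C  0  0  0  0  0  0  1  1  1  1
 T  0  1  1  1  1  1  1  2  2  2
 A  0  1  2  2  2  2  2  2  2  2
 T  0  1  2  3  3  3  3  3  3  3
 C  0  1  2  3  3  3  4  4  4  4
 T  0  1  2  3  4  4  4  5  5  5
 G  0  1  2  3  4  4  4  5  5  5
 G  0  1  2  3  4  4  4  5  5  5
 C  0  1  2  3  4  4  5  5  6  6

4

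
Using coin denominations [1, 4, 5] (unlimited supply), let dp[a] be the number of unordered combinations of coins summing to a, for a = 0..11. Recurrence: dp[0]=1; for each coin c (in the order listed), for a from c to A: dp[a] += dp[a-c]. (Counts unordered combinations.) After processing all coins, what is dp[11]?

after  coin     0     1     2     3     4     5     6     7     8     9    10    11
          1     1     1     1     1     1     1     1     1     1     1     1     1
          4     1     1     1     1     2     2     2     2     3     3     3     3
          5     1     1     1     1     2     3     3     3     4     5     6     6

6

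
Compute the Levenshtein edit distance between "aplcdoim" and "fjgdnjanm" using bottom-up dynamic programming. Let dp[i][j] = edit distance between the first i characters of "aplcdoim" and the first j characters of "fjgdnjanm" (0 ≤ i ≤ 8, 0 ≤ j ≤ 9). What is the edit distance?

8

   ''  f  j  g  d  n  j  a  n  m
''  0  1  2  3  4  5  6  7  8  9
 a  1  1  2  3  4  5  6  6  7  8
 p  2  2  2  3  4  5  6  7  7  8
 l  3  3  3  3  4  5  6  7  8  8
 c  4  4  4  4  4  5  6  7  8  9
 d  5  5  5  5  4  5  6  7  8  9
 o  6  6  6  6  5  5  6  7  8  9
 i  7  7  7  7  6  6  6  7  8  9
 m  8  8  8  8  7  7  7  7  8  8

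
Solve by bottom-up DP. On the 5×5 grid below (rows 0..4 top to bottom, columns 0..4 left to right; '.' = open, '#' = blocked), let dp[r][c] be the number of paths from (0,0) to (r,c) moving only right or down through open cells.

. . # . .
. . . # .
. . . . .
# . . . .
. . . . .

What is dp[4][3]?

r\c   0   1   2   3   4
  0   1   1   0   0   0
  1   1   2   2   0   0
  2   1   3   5   5   5
  3   0   3   8  13  18
  4   0   3  11  24  42

24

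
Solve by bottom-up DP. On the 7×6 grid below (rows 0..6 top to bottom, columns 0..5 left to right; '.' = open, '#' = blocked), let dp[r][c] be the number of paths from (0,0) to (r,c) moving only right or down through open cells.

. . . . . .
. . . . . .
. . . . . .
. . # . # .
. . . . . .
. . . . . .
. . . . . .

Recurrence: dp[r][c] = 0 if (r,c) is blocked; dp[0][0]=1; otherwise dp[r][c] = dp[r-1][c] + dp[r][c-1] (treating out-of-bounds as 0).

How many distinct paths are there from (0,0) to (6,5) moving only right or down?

162

r\c   0   1   2   3   4   5
  0   1   1   1   1   1   1
  1   1   2   3   4   5   6
  2   1   3   6  10  15  21
  3   1   4   0  10   0  21
  4   1   5   5  15  15  36
  5   1   6  11  26  41  77
  6   1   7  18  44  85 162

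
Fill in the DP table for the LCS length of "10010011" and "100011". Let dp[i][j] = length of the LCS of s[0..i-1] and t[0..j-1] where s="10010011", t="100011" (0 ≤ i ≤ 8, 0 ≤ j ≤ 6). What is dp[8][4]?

4

   ''  1  0  0  0  1  1
''  0  0  0  0  0  0  0
 1  0  1  1  1  1  1  1
 0  0  1  2  2  2  2  2
 0  0  1  2  3  3  3  3
 1  0  1  2  3  3  4  4
 0  0  1  2  3  4  4  4
 0  0  1  2  3  4  4  4
 1  0  1  2  3  4  5  5
 1  0  1  2  3  4  5  6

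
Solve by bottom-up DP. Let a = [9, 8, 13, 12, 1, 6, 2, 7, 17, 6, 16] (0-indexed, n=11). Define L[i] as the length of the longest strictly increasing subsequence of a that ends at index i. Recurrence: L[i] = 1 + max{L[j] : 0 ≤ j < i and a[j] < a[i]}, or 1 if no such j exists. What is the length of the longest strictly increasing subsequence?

4

   i    0    1    2    3    4    5    6    7    8    9   10
a[i]    9    8   13   12    1    6    2    7   17    6   16
L[i]    1    1    2    2    1    2    2    3    4    3    4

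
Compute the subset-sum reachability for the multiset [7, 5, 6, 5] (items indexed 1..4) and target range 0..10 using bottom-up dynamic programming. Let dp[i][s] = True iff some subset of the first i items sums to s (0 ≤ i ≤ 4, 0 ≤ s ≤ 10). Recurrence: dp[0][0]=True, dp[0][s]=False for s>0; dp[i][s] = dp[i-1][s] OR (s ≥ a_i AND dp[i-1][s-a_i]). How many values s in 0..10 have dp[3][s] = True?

i\s   0   1   2   3   4   5   6   7   8   9  10
  0   T   F   F   F   F   F   F   F   F   F   F
  1   T   F   F   F   F   F   F   T   F   F   F
  2   T   F   F   F   F   T   F   T   F   F   F
  3   T   F   F   F   F   T   T   T   F   F   F
  4   T   F   F   F   F   T   T   T   F   F   T

4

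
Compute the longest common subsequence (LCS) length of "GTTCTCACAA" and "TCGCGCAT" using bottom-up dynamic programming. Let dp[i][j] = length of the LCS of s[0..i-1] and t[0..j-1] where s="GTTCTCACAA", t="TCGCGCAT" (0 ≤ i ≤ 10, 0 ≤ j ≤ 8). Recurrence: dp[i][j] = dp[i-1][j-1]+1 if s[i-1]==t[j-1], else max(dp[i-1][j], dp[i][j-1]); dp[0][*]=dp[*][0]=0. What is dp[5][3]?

   ''  T  C  G  C  G  C  A  T
''  0  0  0  0  0  0  0  0  0
 G  0  0  0  1  1  1  1  1  1
 T  0  1  1  1  1  1  1  1  2
 T  0  1  1  1  1  1  1  1  2
 C  0  1  2  2  2  2  2  2  2
 T  0  1  2  2  2  2  2  2  3
 C  0  1  2  2  3  3  3  3  3
 A  0  1  2  2  3  3  3  4  4
 C  0  1  2  2  3  3  4  4  4
 A  0  1  2  2  3  3  4  5  5
 A  0  1  2  2  3  3  4  5  5

2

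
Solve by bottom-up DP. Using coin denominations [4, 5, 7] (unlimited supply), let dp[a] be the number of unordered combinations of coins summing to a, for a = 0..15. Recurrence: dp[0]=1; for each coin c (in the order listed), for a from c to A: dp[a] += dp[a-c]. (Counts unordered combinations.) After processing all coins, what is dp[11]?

1

after  coin     0     1     2     3     4     5     6     7     8     9    10    11    12    13    14    15
          4     1     0     0     0     1     0     0     0     1     0     0     0     1     0     0     0
          5     1     0     0     0     1     1     0     0     1     1     1     0     1     1     1     1
          7     1     0     0     0     1     1     0     1     1     1     1     1     2     1     2     2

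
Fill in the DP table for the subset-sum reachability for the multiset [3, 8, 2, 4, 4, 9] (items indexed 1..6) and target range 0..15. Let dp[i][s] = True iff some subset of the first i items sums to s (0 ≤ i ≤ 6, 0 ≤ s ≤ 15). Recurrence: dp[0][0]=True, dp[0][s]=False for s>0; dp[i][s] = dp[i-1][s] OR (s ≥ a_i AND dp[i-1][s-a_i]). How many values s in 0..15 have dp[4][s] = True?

15

i\s   0   1   2   3   4   5   6   7   8   9  10  11  12  13  14  15
  0   T   F   F   F   F   F   F   F   F   F   F   F   F   F   F   F
  1   T   F   F   T   F   F   F   F   F   F   F   F   F   F   F   F
  2   T   F   F   T   F   F   F   F   T   F   F   T   F   F   F   F
  3   T   F   T   T   F   T   F   F   T   F   T   T   F   T   F   F
  4   T   F   T   T   T   T   T   T   T   T   T   T   T   T   T   T
  5   T   F   T   T   T   T   T   T   T   T   T   T   T   T   T   T
  6   T   F   T   T   T   T   T   T   T   T   T   T   T   T   T   T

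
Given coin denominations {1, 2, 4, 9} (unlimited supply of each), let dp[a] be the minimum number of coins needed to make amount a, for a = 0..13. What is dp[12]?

3

 a  0  1  2  3  4  5  6  7  8  9 10 11 12 13
dp  0  1  1  2  1  2  2  3  2  1  2  2  3  2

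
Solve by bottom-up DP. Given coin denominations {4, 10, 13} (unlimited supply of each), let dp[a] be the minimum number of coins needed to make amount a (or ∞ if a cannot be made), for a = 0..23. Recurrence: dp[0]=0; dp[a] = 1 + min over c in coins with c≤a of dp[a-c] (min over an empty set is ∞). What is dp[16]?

 a  0  1  2  3  4  5  6  7  8  9 10 11 12 13 14 15 16 17 18 19 20 21 22 23
dp  0  -  -  -  1  -  -  -  2  -  1  -  3  1  2  -  4  2  3  -  2  3  4  2
(- denotes ∞ / unreachable)

4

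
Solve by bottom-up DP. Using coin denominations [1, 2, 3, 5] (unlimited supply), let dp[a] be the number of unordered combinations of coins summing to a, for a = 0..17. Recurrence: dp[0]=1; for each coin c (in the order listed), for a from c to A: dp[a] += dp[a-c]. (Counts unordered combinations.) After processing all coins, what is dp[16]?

after  coin     0     1     2     3     4     5     6     7     8     9    10    11    12    13    14    15    16    17
          1     1     1     1     1     1     1     1     1     1     1     1     1     1     1     1     1     1     1
          2     1     1     2     2     3     3     4     4     5     5     6     6     7     7     8     8     9     9
          3     1     1     2     3     4     5     7     8    10    12    14    16    19    21    24    27    30    33
          5     1     1     2     3     4     6     8    10    13    16    20    24    29    34    40    47    54    62

54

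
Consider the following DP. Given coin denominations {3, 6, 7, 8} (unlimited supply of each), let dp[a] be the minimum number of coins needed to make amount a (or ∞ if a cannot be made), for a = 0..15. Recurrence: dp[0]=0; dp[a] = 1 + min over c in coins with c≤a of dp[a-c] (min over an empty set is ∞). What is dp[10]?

2

 a  0  1  2  3  4  5  6  7  8  9 10 11 12 13 14 15
dp  0  -  -  1  -  -  1  1  1  2  2  2  2  2  2  2
(- denotes ∞ / unreachable)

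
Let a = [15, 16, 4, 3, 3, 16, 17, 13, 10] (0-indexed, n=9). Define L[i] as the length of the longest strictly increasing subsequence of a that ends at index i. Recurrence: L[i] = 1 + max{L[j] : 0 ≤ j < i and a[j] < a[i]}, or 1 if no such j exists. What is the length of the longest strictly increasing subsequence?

3

   i    0    1    2    3    4    5    6    7    8
a[i]   15   16    4    3    3   16   17   13   10
L[i]    1    2    1    1    1    2    3    2    2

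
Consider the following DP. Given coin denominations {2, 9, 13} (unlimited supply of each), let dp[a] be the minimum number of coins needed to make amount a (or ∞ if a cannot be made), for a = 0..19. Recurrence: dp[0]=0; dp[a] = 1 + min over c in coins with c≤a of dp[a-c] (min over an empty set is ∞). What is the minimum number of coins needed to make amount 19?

4

 a  0  1  2  3  4  5  6  7  8  9 10 11 12 13 14 15 16 17 18 19
dp  0  -  1  -  2  -  3  -  4  1  5  2  6  1  7  2  8  3  2  4
(- denotes ∞ / unreachable)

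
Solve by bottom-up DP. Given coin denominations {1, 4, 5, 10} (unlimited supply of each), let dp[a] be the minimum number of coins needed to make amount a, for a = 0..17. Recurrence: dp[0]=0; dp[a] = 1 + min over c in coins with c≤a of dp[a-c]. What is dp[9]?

 a  0  1  2  3  4  5  6  7  8  9 10 11 12 13 14 15 16 17
dp  0  1  2  3  1  1  2  3  2  2  1  2  3  3  2  2  3  4

2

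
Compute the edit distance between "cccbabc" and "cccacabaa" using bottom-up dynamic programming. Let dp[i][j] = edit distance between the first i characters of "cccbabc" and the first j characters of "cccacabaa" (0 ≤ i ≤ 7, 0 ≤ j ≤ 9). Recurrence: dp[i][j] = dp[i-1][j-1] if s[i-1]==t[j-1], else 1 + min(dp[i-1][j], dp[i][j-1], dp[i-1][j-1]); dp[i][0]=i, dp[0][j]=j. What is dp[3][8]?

   ''  c  c  c  a  c  a  b  a  a
''  0  1  2  3  4  5  6  7  8  9
 c  1  0  1  2  3  4  5  6  7  8
 c  2  1  0  1  2  3  4  5  6  7
 c  3  2  1  0  1  2  3  4  5  6
 b  4  3  2  1  1  2  3  3  4  5
 a  5  4  3  2  1  2  2  3  3  4
 b  6  5  4  3  2  2  3  2  3  4
 c  7  6  5  4  3  2  3  3  3  4

5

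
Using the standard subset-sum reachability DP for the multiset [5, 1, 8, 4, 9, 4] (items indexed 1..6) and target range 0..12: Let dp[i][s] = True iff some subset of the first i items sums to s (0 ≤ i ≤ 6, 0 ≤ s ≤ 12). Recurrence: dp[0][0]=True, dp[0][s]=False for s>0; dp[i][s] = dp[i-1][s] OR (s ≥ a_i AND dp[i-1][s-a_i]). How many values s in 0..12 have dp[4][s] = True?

i\s   0   1   2   3   4   5   6   7   8   9  10  11  12
  0   T   F   F   F   F   F   F   F   F   F   F   F   F
  1   T   F   F   F   F   T   F   F   F   F   F   F   F
  2   T   T   F   F   F   T   T   F   F   F   F   F   F
  3   T   T   F   F   F   T   T   F   T   T   F   F   F
  4   T   T   F   F   T   T   T   F   T   T   T   F   T
  5   T   T   F   F   T   T   T   F   T   T   T   F   T
  6   T   T   F   F   T   T   T   F   T   T   T   F   T

9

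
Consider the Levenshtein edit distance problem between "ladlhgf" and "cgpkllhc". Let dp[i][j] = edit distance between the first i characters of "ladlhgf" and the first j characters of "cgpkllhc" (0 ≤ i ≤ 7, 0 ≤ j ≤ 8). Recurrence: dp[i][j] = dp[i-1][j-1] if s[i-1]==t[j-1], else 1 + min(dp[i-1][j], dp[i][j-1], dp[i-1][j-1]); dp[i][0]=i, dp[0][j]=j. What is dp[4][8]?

   ''  c  g  p  k  l  l  h  c
''  0  1  2  3  4  5  6  7  8
 l  1  1  2  3  4  4  5  6  7
 a  2  2  2  3  4  5  5  6  7
 d  3  3  3  3  4  5  6  6  7
 l  4  4  4  4  4  4  5  6  7
 h  5  5  5  5  5  5  5  5  6
 g  6  6  5  6  6  6  6  6  6
 f  7  7  6  6  7  7  7  7  7

7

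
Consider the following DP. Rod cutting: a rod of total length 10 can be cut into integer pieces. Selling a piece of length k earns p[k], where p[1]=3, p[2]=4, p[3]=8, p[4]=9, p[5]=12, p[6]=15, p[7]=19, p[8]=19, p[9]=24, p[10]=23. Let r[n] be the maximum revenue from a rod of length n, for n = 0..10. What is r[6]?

18

   n    0    1    2    3    4    5    6    7    8    9   10
r[n]    0    3    6    9   12   15   18   21   24   27   30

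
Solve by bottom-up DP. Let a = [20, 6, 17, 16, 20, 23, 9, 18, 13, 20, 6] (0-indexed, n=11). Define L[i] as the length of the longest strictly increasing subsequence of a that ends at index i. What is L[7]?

   i    0    1    2    3    4    5    6    7    8    9   10
a[i]   20    6   17   16   20   23    9   18   13   20    6
L[i]    1    1    2    2    3    4    2    3    3    4    1

3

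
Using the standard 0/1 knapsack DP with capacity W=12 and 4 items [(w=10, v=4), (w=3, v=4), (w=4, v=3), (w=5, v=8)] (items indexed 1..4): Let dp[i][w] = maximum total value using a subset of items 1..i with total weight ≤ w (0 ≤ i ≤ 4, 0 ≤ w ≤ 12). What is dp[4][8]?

i\w   0   1   2   3   4   5   6   7   8   9  10  11  12
  0   0   0   0   0   0   0   0   0   0   0   0   0   0
  1   0   0   0   0   0   0   0   0   0   0   4   4   4
  2   0   0   0   4   4   4   4   4   4   4   4   4   4
  3   0   0   0   4   4   4   4   7   7   7   7   7   7
  4   0   0   0   4   4   8   8   8  12  12  12  12  15

12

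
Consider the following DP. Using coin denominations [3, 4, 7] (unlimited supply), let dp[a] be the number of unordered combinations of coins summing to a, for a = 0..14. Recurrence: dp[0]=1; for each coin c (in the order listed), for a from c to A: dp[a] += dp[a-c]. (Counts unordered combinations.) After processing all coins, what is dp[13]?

after  coin     0     1     2     3     4     5     6     7     8     9    10    11    12    13    14
          3     1     0     0     1     0     0     1     0     0     1     0     0     1     0     0
          4     1     0     0     1     1     0     1     1     1     1     1     1     2     1     1
          7     1     0     0     1     1     0     1     2     1     1     2     2     2     2     3

2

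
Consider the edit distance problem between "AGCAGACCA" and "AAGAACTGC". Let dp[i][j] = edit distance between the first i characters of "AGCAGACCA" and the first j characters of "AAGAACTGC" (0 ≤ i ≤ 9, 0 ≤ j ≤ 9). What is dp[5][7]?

4

   ''  A  A  G  A  A  C  T  G  C
''  0  1  2  3  4  5  6  7  8  9
 A  1  0  1  2  3  4  5  6  7  8
 G  2  1  1  1  2  3  4  5  6  7
 C  3  2  2  2  2  3  3  4  5  6
 A  4  3  2  3  2  2  3  4  5  6
 G  5  4  3  2  3  3  3  4  4  5
 A  6  5  4  3  2  3  4  4  5  5
 C  7  6  5  4  3  3  3  4  5  5
 C  8  7  6  5  4  4  3  4  5  5
 A  9  8  7  6  5  4  4  4  5  6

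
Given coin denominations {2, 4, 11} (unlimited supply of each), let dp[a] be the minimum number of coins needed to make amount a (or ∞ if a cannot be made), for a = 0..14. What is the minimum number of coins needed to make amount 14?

 a  0  1  2  3  4  5  6  7  8  9 10 11 12 13 14
dp  0  -  1  -  1  -  2  -  2  -  3  1  3  2  4
(- denotes ∞ / unreachable)

4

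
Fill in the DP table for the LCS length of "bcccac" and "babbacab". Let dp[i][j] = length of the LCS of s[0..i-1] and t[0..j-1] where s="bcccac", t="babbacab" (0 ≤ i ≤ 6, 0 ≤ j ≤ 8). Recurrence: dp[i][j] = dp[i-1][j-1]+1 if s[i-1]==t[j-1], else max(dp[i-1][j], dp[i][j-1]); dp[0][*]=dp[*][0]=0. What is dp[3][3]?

   ''  b  a  b  b  a  c  a  b
''  0  0  0  0  0  0  0  0  0
 b  0  1  1  1  1  1  1  1  1
 c  0  1  1  1  1  1  2  2  2
 c  0  1  1  1  1  1  2  2  2
 c  0  1  1  1  1  1  2  2  2
 a  0  1  2  2  2  2  2  3  3
 c  0  1  2  2  2  2  3  3  3

1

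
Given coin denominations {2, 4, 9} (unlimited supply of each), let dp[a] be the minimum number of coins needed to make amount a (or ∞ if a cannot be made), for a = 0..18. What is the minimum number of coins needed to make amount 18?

 a  0  1  2  3  4  5  6  7  8  9 10 11 12 13 14 15 16 17 18
dp  0  -  1  -  1  -  2  -  2  1  3  2  3  2  4  3  4  3  2
(- denotes ∞ / unreachable)

2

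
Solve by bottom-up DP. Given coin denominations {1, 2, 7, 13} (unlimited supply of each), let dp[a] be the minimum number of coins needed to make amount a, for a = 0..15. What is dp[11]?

3

 a  0  1  2  3  4  5  6  7  8  9 10 11 12 13 14 15
dp  0  1  1  2  2  3  3  1  2  2  3  3  4  1  2  2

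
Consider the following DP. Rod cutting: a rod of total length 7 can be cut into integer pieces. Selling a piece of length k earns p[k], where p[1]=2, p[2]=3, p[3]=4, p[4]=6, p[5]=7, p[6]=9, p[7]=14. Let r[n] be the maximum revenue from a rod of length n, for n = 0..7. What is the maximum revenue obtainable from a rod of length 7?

   n    0    1    2    3    4    5    6    7
r[n]    0    2    4    6    8   10   12   14

14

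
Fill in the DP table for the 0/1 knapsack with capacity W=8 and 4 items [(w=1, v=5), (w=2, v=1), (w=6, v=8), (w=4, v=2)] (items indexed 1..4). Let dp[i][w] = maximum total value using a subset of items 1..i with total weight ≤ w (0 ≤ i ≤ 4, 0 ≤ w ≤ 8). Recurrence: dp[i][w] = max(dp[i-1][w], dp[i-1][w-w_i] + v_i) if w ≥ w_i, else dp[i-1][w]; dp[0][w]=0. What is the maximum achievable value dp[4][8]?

i\w   0   1   2   3   4   5   6   7   8
  0   0   0   0   0   0   0   0   0   0
  1   0   5   5   5   5   5   5   5   5
  2   0   5   5   6   6   6   6   6   6
  3   0   5   5   6   6   6   8  13  13
  4   0   5   5   6   6   7   8  13  13

13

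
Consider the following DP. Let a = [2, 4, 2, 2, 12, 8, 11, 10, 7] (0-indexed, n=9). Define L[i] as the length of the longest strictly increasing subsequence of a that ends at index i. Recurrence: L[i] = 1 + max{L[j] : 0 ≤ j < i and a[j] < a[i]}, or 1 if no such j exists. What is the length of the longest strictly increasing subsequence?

   i    0    1    2    3    4    5    6    7    8
a[i]    2    4    2    2   12    8   11   10    7
L[i]    1    2    1    1    3    3    4    4    3

4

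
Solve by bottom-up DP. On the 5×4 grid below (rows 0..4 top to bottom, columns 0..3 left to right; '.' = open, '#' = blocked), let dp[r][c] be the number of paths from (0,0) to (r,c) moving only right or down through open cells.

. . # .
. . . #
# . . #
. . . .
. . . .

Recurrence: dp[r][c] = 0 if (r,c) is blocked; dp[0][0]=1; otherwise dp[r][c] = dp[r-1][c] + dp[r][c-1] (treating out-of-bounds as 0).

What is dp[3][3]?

6

r\c   0   1   2   3
  0   1   1   0   0
  1   1   2   2   0
  2   0   2   4   0
  3   0   2   6   6
  4   0   2   8  14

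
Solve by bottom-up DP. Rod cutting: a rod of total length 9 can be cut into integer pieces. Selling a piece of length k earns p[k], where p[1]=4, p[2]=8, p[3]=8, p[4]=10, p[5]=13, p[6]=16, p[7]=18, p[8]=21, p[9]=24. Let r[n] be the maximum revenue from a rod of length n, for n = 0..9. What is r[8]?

   n    0    1    2    3    4    5    6    7    8    9
r[n]    0    4    8   12   16   20   24   28   32   36

32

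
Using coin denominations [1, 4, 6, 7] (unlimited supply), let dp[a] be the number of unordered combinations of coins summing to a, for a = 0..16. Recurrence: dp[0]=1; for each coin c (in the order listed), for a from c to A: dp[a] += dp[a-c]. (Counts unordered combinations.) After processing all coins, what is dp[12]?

9

after  coin     0     1     2     3     4     5     6     7     8     9    10    11    12    13    14    15    16
          1     1     1     1     1     1     1     1     1     1     1     1     1     1     1     1     1     1
          4     1     1     1     1     2     2     2     2     3     3     3     3     4     4     4     4     5
          6     1     1     1     1     2     2     3     3     4     4     5     5     7     7     8     8    10
          7     1     1     1     1     2     2     3     4     5     5     6     7     9    10    12    13    15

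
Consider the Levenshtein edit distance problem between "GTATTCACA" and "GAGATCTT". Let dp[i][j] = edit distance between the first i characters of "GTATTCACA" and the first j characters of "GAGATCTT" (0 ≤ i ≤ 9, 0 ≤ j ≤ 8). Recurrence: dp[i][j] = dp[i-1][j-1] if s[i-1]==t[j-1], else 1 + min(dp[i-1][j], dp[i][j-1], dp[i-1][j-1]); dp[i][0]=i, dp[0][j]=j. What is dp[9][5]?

6

   ''  G  A  G  A  T  C  T  T
''  0  1  2  3  4  5  6  7  8
 G  1  0  1  2  3  4  5  6  7
 T  2  1  1  2  3  3  4  5  6
 A  3  2  1  2  2  3  4  5  6
 T  4  3  2  2  3  2  3  4  5
 T  5  4  3  3  3  3  3  3  4
 C  6  5  4  4  4  4  3  4  4
 A  7  6  5  5  4  5  4  4  5
 C  8  7  6  6  5  5  5  5  5
 A  9  8  7  7  6  6  6  6  6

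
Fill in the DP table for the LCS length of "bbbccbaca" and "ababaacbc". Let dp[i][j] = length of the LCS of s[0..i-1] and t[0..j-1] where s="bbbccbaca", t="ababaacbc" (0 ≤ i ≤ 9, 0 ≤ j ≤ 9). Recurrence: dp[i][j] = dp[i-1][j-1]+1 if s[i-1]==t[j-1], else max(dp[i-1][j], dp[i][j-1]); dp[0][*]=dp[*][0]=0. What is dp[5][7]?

3

   ''  a  b  a  b  a  a  c  b  c
''  0  0  0  0  0  0  0  0  0  0
 b  0  0  1  1  1  1  1  1  1  1
 b  0  0  1  1  2  2  2  2  2  2
 b  0  0  1  1  2  2  2  2  3  3
 c  0  0  1  1  2  2  2  3  3  4
 c  0  0  1  1  2  2  2  3  3  4
 b  0  0  1  1  2  2  2  3  4  4
 a  0  1  1  2  2  3  3  3  4  4
 c  0  1  1  2  2  3  3  4  4  5
 a  0  1  1  2  2  3  4  4  4  5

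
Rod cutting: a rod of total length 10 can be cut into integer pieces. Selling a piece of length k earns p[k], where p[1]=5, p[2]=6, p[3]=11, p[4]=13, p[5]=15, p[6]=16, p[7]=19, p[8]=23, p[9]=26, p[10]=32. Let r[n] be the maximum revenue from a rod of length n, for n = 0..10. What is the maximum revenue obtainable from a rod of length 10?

   n    0    1    2    3    4    5    6    7    8    9   10
r[n]    0    5   10   15   20   25   30   35   40   45   50

50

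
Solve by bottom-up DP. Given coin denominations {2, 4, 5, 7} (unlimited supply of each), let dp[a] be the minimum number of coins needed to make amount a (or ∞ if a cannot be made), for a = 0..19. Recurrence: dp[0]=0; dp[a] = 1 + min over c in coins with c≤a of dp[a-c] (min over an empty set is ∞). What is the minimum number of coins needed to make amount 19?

 a  0  1  2  3  4  5  6  7  8  9 10 11 12 13 14 15 16 17 18 19
dp  0  -  1  -  1  1  2  1  2  2  2  2  2  3  2  3  3  3  3  3
(- denotes ∞ / unreachable)

3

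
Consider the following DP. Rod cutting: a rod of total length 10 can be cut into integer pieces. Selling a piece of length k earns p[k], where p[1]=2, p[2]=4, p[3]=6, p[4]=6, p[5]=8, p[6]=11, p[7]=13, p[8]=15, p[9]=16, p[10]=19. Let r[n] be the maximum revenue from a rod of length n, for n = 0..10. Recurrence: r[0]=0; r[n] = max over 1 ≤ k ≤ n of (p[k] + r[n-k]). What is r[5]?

   n    0    1    2    3    4    5    6    7    8    9   10
r[n]    0    2    4    6    8   10   12   14   16   18   20

10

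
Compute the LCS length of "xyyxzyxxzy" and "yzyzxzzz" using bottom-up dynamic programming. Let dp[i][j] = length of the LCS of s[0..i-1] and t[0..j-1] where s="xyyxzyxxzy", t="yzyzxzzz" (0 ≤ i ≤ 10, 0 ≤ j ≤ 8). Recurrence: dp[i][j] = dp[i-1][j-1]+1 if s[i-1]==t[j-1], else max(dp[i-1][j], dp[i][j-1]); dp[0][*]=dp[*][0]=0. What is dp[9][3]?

3

   ''  y  z  y  z  x  z  z  z
''  0  0  0  0  0  0  0  0  0
 x  0  0  0  0  0  1  1  1  1
 y  0  1  1  1  1  1  1  1  1
 y  0  1  1  2  2  2  2  2  2
 x  0  1  1  2  2  3  3  3  3
 z  0  1  2  2  3  3  4  4  4
 y  0  1  2  3  3  3  4  4  4
 x  0  1  2  3  3  4  4  4  4
 x  0  1  2  3  3  4  4  4  4
 z  0  1  2  3  4  4  5  5  5
 y  0  1  2  3  4  4  5  5  5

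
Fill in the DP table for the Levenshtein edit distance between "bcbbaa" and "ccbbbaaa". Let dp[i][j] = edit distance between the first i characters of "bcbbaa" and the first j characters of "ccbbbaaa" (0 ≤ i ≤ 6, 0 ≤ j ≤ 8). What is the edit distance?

3

   ''  c  c  b  b  b  a  a  a
''  0  1  2  3  4  5  6  7  8
 b  1  1  2  2  3  4  5  6  7
 c  2  1  1  2  3  4  5  6  7
 b  3  2  2  1  2  3  4  5  6
 b  4  3  3  2  1  2  3  4  5
 a  5  4  4  3  2  2  2  3  4
 a  6  5  5  4  3  3  2  2  3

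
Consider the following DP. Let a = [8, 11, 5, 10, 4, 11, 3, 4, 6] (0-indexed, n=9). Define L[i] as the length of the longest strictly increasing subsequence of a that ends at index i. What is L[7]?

2

   i    0    1    2    3    4    5    6    7    8
a[i]    8   11    5   10    4   11    3    4    6
L[i]    1    2    1    2    1    3    1    2    3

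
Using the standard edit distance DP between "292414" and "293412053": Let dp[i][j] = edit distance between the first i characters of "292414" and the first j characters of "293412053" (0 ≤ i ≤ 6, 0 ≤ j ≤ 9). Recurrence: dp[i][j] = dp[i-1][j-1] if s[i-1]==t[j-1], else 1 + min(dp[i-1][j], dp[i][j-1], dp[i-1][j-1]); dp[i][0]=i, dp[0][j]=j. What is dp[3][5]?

   ''  2  9  3  4  1  2  0  5  3
''  0  1  2  3  4  5  6  7  8  9
 2  1  0  1  2  3  4  5  6  7  8
 9  2  1  0  1  2  3  4  5  6  7
 2  3  2  1  1  2  3  3  4  5  6
 4  4  3  2  2  1  2  3  4  5  6
 1  5  4  3  3  2  1  2  3  4  5
 4  6  5  4  4  3  2  2  3  4  5

3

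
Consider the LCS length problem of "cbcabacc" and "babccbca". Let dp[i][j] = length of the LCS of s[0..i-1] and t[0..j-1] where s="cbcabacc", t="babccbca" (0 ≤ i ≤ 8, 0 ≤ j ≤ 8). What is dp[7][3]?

   ''  b  a  b  c  c  b  c  a
''  0  0  0  0  0  0  0  0  0
 c  0  0  0  0  1  1  1  1  1
 b  0  1  1  1  1  1  2  2  2
 c  0  1  1  1  2  2  2  3  3
 a  0  1  2  2  2  2  2  3  4
 b  0  1  2  3  3  3  3  3  4
 a  0  1  2  3  3  3  3  3  4
 c  0  1  2  3  4  4  4  4  4
 c  0  1  2  3  4  5  5  5  5

3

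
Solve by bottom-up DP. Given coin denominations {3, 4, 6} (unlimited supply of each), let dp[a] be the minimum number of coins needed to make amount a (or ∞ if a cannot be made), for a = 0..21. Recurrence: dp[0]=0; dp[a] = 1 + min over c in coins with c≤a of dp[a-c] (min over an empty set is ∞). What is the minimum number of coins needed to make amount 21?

 a  0  1  2  3  4  5  6  7  8  9 10 11 12 13 14 15 16 17 18 19 20 21
dp  0  -  -  1  1  -  1  2  2  2  2  3  2  3  3  3  3  4  3  4  4  4
(- denotes ∞ / unreachable)

4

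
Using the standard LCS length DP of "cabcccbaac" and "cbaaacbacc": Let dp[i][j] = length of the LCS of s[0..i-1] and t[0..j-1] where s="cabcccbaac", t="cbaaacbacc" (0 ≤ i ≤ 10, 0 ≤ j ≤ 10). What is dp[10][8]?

5

   ''  c  b  a  a  a  c  b  a  c  c
''  0  0  0  0  0  0  0  0  0  0  0
 c  0  1  1  1  1  1  1  1  1  1  1
 a  0  1  1  2  2  2  2  2  2  2  2
 b  0  1  2  2  2  2  2  3  3  3  3
 c  0  1  2  2  2  2  3  3  3  4  4
 c  0  1  2  2  2  2  3  3  3  4  5
 c  0  1  2  2  2  2  3  3  3  4  5
 b  0  1  2  2  2  2  3  4  4  4  5
 a  0  1  2  3  3  3  3  4  5  5  5
 a  0  1  2  3  4  4  4  4  5  5  5
 c  0  1  2  3  4  4  5  5  5  6  6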